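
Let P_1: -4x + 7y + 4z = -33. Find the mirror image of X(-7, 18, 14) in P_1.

(17, -24, -10)

λ = (n·X − d)/|n|² = (210 − (-33))/81 = 3.
Reflection = X − 2λn = (-7, 18, 14) − 6·(-4, 7, 4) = (17, -24, -10).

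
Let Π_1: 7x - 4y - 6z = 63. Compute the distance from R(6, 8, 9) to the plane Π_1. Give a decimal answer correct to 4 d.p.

n·R − d = (7)·(6) + (-4)·(8) + (-6)·(9) − 63 = -107; |n| = √101.
Distance = |-107| / √101 = 107/√101 ≈ 10.6469.

10.6469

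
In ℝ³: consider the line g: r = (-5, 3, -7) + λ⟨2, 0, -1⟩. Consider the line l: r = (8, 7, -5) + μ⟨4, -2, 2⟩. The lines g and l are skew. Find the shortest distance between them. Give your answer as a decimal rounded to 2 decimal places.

7.20

Common perpendicular direction n = (2, 0, -1) × (4, -2, 2) = (-2, -8, -4).
With w = (8, 7, -5) − (-5, 3, -7) = (13, 4, 2), w · n = -66.
Distance = |w · n| / |n| = |-66| / √84 ≈ 7.20.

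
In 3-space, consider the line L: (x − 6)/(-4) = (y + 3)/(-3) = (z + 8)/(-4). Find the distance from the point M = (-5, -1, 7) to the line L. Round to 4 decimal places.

18.3901

L has direction (-4, -3, -4) through (6, -3, -8).
Taking (6, -3, -8) on L with direction v = (-4, -3, -4): w = M − (6, -3, -8) = (-11, 2, 15), and w × v = (37, -104, 41).
Distance = |w × v| / |v| = √13866 / √41 ≈ 18.3901.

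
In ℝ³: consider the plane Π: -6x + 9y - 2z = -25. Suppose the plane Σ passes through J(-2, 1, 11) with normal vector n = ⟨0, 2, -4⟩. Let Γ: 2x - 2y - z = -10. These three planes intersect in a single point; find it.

Σ: n·r = n·J gives 2y - 4z = -42.
Solving the 3×3 linear system -6x + 9y - 2z = -25, 2y - 4z = -42, 2x - 2y - z = -10 (e.g. by elimination or Cramer's rule, determinant = -4) gives (-6, -5, 8).

(-6, -5, 8)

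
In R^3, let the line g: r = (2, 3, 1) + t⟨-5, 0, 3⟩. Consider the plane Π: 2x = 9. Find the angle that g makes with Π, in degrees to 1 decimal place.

sin θ = |n·v| / (|n||v|) = |-10| / (√4 · √34) = 0.85749.
θ ≈ 59.0°.

59.0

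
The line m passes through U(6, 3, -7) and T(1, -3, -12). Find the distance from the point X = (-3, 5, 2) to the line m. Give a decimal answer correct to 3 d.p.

12.819

A direction vector for m is T − U = (-5, -6, -5).
Taking (6, 3, -7) on m with direction v = (-5, -6, -5): w = X − (6, 3, -7) = (-9, 2, 9), and w × v = (44, -90, 64).
Distance = |w × v| / |v| = √14132 / √86 ≈ 12.819.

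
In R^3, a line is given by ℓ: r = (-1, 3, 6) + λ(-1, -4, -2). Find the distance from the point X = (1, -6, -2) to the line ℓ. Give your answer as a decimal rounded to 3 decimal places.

Taking (-1, 3, 6) on ℓ with direction v = (-1, -4, -2): w = X − (-1, 3, 6) = (2, -9, -8), and w × v = (-14, 12, -17).
Distance = |w × v| / |v| = √629 / √21 ≈ 5.473.

5.473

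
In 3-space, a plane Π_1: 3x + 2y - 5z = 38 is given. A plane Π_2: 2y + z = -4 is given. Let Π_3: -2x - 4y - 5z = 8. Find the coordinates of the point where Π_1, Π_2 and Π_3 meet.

(6, 0, -4)

Solving the 3×3 linear system 3x + 2y - 5z = 38, 2y + z = -4, -2x - 4y - 5z = 8 (e.g. by elimination or Cramer's rule, determinant = -42) gives (6, 0, -4).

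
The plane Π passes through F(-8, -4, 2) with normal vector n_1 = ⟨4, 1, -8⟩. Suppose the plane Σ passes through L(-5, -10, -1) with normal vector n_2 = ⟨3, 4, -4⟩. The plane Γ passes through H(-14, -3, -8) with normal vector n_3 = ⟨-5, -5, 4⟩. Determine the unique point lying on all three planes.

Π: n_1·r = n_1·F gives 4x + y - 8z = -52.
Σ: n_2·r = n_2·L gives 3x + 4y - 4z = -51.
Γ: n_3·r = n_3·H gives -5x - 5y + 4z = 53.
Solving the 3×3 linear system 4x + y - 8z = -52, 3x + 4y - 4z = -51, -5x - 5y + 4z = 53 (e.g. by elimination or Cramer's rule, determinant = -48) gives (3, -8, 7).

(3, -8, 7)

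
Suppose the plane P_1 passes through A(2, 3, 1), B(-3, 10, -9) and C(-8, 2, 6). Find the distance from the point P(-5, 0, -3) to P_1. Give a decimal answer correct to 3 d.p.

5.747

AB = (-5, 7, -10), AC = (-10, -1, 5); a normal to P_1 is AB × AC = (25, 125, 75).
Using A: P_1 has equation 25x + 125y + 75z = 500.
n·P − d = (25)·(-5) + (125)·(0) + (75)·(-3) − 500 = -850; |n| = √21875.
Distance = |-850| / √21875 = 850/√21875 ≈ 5.747.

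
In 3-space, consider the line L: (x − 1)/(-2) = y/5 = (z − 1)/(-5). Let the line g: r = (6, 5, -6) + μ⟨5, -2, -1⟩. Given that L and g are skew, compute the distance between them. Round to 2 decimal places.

1.69

L has direction (-2, 5, -5) through (1, 0, 1).
Common perpendicular direction n = (-2, 5, -5) × (5, -2, -1) = (-15, -27, -21).
With w = (6, 5, -6) − (1, 0, 1) = (5, 5, -7), w · n = -63.
Distance = |w · n| / |n| = |-63| / √1395 ≈ 1.69.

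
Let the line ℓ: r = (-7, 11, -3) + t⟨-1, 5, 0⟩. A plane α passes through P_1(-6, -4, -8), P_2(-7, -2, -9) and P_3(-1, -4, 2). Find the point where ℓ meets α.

(-6, 6, -3)

P_1P_2 = (-1, 2, -1), P_1P_3 = (5, 0, 10); a normal to α is P_1P_2 × P_1P_3 = (20, 5, -10).
Using P_1: α has equation 20x + 5y - 10z = -60.
Substitute r = (-7, 11, -3) + t(-1, 5, 0) into the plane: -55 + 5t = -60, so t = -1.
Intersection: (-7, 11, -3) + (-1)·(-1, 5, 0) = (-6, 6, -3).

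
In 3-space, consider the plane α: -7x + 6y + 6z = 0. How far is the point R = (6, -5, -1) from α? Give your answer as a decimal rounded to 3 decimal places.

7.091

n·R − d = (-7)·(6) + (6)·(-5) + (6)·(-1) − 0 = -78; |n| = √121.
Distance = |-78| / √121 = 78/√121 ≈ 7.091.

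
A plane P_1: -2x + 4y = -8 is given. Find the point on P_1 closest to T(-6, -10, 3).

Foot = T − λn with λ = (n·T − d)/|n|² = (-28 − (-8))/20 = -1.
Foot = (-6, -10, 3) − (-1)·(-2, 4, 0) = (-8, -6, 3).

(-8, -6, 3)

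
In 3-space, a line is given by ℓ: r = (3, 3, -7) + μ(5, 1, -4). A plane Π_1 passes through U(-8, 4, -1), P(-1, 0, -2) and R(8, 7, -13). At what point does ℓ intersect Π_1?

(-2, 2, -3)

UP = (7, -4, -1), UR = (16, 3, -12); a normal to Π_1 is UP × UR = (51, 68, 85).
Using U: Π_1 has equation 51x + 68y + 85z = -221.
Substitute r = (3, 3, -7) + t(5, 1, -4) into the plane: -238 + (-17)t = -221, so t = -1.
Intersection: (3, 3, -7) + (-1)·(5, 1, -4) = (-2, 2, -3).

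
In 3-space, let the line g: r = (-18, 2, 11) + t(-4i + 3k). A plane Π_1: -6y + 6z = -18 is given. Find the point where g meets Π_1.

Substitute r = (-18, 2, 11) + t(-4, 0, 3) into the plane: 54 + 18t = -18, so t = -4.
Intersection: (-18, 2, 11) + (-4)·(-4, 0, 3) = (-2, 2, -1).

(-2, 2, -1)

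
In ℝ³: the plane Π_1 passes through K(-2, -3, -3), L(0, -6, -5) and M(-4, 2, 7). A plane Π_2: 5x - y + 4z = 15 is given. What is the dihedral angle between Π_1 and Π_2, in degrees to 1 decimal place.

KL = (2, -3, -2), KM = (-2, 5, 10); a normal to Π_1 is KL × KM = (-20, -16, 4).
Using K: Π_1 has equation -20x - 16y + 4z = 76.
cos θ = |n₁·n₂| / (|n₁||n₂|) = |-68| / (√672 · √42).
θ = arccos(0.40476) ≈ 66.1°.

66.1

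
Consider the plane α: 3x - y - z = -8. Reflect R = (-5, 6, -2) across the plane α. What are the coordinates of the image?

λ = (n·R − d)/|n|² = (-19 − (-8))/11 = -1.
Reflection = R − 2λn = (-5, 6, -2) − (-2)·(3, -1, -1) = (1, 4, -4).

(1, 4, -4)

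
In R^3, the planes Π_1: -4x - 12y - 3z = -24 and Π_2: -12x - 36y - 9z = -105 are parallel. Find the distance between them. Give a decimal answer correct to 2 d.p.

0.85

Rescale Π_2 by 1/3: -4x - 12y - 3z = -35. Then distance = |-24 − (-35)| / √169 ≈ 0.85.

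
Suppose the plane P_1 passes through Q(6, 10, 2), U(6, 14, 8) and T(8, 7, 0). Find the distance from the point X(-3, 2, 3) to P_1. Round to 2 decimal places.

QU = (0, 4, 6), QT = (2, -3, -2); a normal to P_1 is QU × QT = (10, 12, -8).
Using Q: P_1 has equation 10x + 12y - 8z = 164.
n·X − d = (10)·(-3) + (12)·(2) + (-8)·(3) − 164 = -194; |n| = √308.
Distance = |-194| / √308 = 194/√308 ≈ 11.05.

11.05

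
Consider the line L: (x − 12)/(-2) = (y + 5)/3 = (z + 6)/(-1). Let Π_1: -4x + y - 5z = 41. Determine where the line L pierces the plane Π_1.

L has direction (-2, 3, -1) through (12, -5, -6).
Substitute r = (12, -5, -6) + t(-2, 3, -1) into the plane: -23 + 16t = 41, so t = 4.
Intersection: (12, -5, -6) + 4·(-2, 3, -1) = (4, 7, -10).

(4, 7, -10)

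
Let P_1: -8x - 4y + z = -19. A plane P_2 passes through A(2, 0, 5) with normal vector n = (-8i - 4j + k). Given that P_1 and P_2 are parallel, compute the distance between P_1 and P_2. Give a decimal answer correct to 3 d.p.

P_2: n·r = n·A gives -8x - 4y + z = -11.
Same normal n = (-8, -4, 1) with |n| = √81; distance = |-19 − (-11)| / |n| = 8/√81 ≈ 0.889.

0.889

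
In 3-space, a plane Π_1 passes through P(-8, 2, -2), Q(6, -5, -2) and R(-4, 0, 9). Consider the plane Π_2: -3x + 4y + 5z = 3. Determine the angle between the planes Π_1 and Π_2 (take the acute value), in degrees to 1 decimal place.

PQ = (14, -7, 0), PR = (4, -2, 11); a normal to Π_1 is PQ × PR = (-77, -154, 0).
Using P: Π_1 has equation -77x - 154y = 308.
cos θ = |n₁·n₂| / (|n₁||n₂|) = |-385| / (√29645 · √50).
θ = arccos(0.31623) ≈ 71.6°.

71.6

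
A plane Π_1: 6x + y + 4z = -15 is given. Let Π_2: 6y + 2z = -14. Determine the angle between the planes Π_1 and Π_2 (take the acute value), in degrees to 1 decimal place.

cos θ = |n₁·n₂| / (|n₁||n₂|) = |14| / (√53 · √40).
θ = arccos(0.30406) ≈ 72.3°.

72.3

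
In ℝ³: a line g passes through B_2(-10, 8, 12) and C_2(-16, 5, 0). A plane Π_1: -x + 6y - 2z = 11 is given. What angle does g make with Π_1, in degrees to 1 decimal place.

7.8

A direction vector for g is C_2 − B_2 = (-6, -3, -12).
sin θ = |n·v| / (|n||v|) = |12| / (√41 · √189) = 0.13632.
θ ≈ 7.8°.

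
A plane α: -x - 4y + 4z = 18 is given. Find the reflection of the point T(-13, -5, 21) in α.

(-7, 19, -3)

λ = (n·T − d)/|n|² = (117 − 18)/33 = 3.
Reflection = T − 2λn = (-13, -5, 21) − 6·(-1, -4, 4) = (-7, 19, -3).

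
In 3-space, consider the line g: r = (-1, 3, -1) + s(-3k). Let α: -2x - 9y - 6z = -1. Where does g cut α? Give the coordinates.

Substitute r = (-1, 3, -1) + t(0, 0, -3) into the plane: -19 + 18t = -1, so t = 1.
Intersection: (-1, 3, -1) + 1·(0, 0, -3) = (-1, 3, -4).

(-1, 3, -4)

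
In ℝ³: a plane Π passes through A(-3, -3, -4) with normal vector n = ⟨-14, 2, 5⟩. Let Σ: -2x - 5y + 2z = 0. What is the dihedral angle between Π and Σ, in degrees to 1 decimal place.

Π: n·r = n·A gives -14x + 2y + 5z = 16.
cos θ = |n₁·n₂| / (|n₁||n₂|) = |28| / (√225 · √33).
θ = arccos(0.32494) ≈ 71.0°.

71.0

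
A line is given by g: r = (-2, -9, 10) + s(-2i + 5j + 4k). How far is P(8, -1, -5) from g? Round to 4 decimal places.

18.8001

Taking (-2, -9, 10) on g with direction v = (-2, 5, 4): w = P − (-2, -9, 10) = (10, 8, -15), and w × v = (107, -10, 66).
Distance = |w × v| / |v| = √15905 / √45 ≈ 18.8001.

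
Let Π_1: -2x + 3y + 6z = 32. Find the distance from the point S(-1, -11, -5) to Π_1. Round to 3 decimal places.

n·S − d = (-2)·(-1) + (3)·(-11) + (6)·(-5) − 32 = -93; |n| = √49.
Distance = |-93| / √49 = 93/√49 ≈ 13.286.

13.286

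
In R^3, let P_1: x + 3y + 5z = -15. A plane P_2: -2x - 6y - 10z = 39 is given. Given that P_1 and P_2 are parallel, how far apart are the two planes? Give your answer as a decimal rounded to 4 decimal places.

0.7606

Rescale P_2 by 1/(-2): x + 3y + 5z = -39/2. Then distance = |-15 − (-39/2)| / √35 ≈ 0.7606.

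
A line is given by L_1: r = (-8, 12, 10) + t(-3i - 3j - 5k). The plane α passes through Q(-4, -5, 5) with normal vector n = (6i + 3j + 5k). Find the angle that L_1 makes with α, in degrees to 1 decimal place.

α: n·r = n·Q gives 6x + 3y + 5z = -14.
sin θ = |n·v| / (|n||v|) = |-52| / (√70 · √43) = 0.94781.
θ ≈ 71.4°.

71.4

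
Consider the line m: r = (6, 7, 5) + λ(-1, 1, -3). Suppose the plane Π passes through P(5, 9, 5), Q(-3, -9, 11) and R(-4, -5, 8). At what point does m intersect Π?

(7, 6, 8)

PQ = (-8, -18, 6), PR = (-9, -14, 3); a normal to Π is PQ × PR = (30, -30, -50).
Using P: Π has equation 30x - 30y - 50z = -370.
Substitute r = (6, 7, 5) + t(-1, 1, -3) into the plane: -280 + 90t = -370, so t = -1.
Intersection: (6, 7, 5) + (-1)·(-1, 1, -3) = (7, 6, 8).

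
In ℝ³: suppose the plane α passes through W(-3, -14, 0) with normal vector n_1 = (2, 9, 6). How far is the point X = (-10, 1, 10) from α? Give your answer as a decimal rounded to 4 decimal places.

16.4545

α: n_1·r = n_1·W gives 2x + 9y + 6z = -132.
n·X − d = (2)·(-10) + (9)·(1) + (6)·(10) − (-132) = 181; |n| = √121.
Distance = |181| / √121 = 181/√121 ≈ 16.4545.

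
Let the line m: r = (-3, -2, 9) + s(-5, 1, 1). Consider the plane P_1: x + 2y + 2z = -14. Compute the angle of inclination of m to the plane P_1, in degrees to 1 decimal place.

sin θ = |n·v| / (|n||v|) = |-1| / (√9 · √27) = 0.06415.
θ ≈ 3.7°.

3.7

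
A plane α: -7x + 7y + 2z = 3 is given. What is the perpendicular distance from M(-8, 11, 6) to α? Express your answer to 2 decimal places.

n·M − d = (-7)·(-8) + (7)·(11) + (2)·(6) − 3 = 142; |n| = √102.
Distance = |142| / √102 = 142/√102 ≈ 14.06.

14.06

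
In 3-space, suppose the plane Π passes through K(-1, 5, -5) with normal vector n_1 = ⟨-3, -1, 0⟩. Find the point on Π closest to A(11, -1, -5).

Π: n_1·r = n_1·K gives -3x - y = -2.
Foot = A − λn with λ = (n·A − d)/|n|² = (-32 − (-2))/10 = -3.
Foot = (11, -1, -5) − (-3)·(-3, -1, 0) = (2, -4, -5).

(2, -4, -5)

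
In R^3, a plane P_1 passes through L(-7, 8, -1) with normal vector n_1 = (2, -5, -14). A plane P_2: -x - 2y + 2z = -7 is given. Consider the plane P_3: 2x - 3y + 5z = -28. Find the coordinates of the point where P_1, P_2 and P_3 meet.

(-5, 6, 0)

P_1: n_1·r = n_1·L gives 2x - 5y - 14z = -40.
Solving the 3×3 linear system 2x - 5y - 14z = -40, -x - 2y + 2z = -7, 2x - 3y + 5z = -28 (e.g. by elimination or Cramer's rule, determinant = -151) gives (-5, 6, 0).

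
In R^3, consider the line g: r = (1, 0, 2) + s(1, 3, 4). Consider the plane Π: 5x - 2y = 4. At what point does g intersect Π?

(2, 3, 6)

Substitute r = (1, 0, 2) + t(1, 3, 4) into the plane: 5 + (-1)t = 4, so t = 1.
Intersection: (1, 0, 2) + 1·(1, 3, 4) = (2, 3, 6).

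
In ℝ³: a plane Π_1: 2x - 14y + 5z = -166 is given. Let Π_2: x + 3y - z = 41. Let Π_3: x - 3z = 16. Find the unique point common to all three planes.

Solving the 3×3 linear system 2x - 14y + 5z = -166, x + 3y - z = 41, x - 3z = 16 (e.g. by elimination or Cramer's rule, determinant = -61) gives (4, 11, -4).

(4, 11, -4)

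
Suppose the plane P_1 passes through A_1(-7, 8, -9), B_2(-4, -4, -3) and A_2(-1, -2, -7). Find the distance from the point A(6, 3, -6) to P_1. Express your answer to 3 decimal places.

7.056

A_1B_2 = (3, -12, 6), A_1A_2 = (6, -10, 2); a normal to P_1 is A_1B_2 × A_1A_2 = (36, 30, 42).
Using A_1: P_1 has equation 36x + 30y + 42z = -390.
n·A − d = (36)·(6) + (30)·(3) + (42)·(-6) − (-390) = 444; |n| = √3960.
Distance = |444| / √3960 = 444/√3960 ≈ 7.056.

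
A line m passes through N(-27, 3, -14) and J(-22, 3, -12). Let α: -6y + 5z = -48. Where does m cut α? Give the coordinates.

A direction vector for m is J − N = (5, 0, 2).
Substitute r = (-27, 3, -14) + t(5, 0, 2) into the plane: -88 + 10t = -48, so t = 4.
Intersection: (-27, 3, -14) + 4·(5, 0, 2) = (-7, 3, -6).

(-7, 3, -6)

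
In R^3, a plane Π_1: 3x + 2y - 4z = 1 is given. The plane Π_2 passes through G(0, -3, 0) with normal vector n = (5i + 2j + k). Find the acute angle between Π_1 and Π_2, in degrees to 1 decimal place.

Π_2: n·r = n·G gives 5x + 2y + z = -6.
cos θ = |n₁·n₂| / (|n₁||n₂|) = |15| / (√29 · √30).
θ = arccos(0.50855) ≈ 59.4°.

59.4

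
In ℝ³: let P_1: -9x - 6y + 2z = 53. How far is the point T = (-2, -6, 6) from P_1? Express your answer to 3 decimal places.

n·T − d = (-9)·(-2) + (-6)·(-6) + (2)·(6) − 53 = 13; |n| = √121.
Distance = |13| / √121 = 13/√121 ≈ 1.182.

1.182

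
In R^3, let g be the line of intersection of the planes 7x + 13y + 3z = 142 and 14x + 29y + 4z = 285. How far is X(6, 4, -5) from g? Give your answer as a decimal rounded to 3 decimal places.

11.330

Direction of g: (7, 13, 3) × (14, 29, 4) = (-35, 14, 21).
A point on g: solving the two plane equations with x = 8 gives (8, 5, 7).
Taking (8, 5, 7) on g with direction v = (-35, 14, 21): w = X − (8, 5, 7) = (-2, -1, -12), and w × v = (147, 462, -63).
Distance = |w × v| / |v| = √239022 / √1862 ≈ 11.330.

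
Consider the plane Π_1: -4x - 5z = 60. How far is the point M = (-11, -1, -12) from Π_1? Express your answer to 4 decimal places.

6.8716

n·M − d = (-4)·(-11) + (0)·(-1) + (-5)·(-12) − 60 = 44; |n| = √41.
Distance = |44| / √41 = 44/√41 ≈ 6.8716.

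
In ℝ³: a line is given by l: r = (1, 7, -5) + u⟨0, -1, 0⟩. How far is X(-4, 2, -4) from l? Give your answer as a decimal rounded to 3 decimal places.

5.099

Taking (1, 7, -5) on l with direction v = (0, -1, 0): w = X − (1, 7, -5) = (-5, -5, 1), and w × v = (1, 0, 5).
Distance = |w × v| / |v| = √26 / √1 ≈ 5.099.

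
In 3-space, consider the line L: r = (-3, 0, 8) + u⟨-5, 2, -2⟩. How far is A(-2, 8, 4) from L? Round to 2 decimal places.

Taking (-3, 0, 8) on L with direction v = (-5, 2, -2): w = A − (-3, 0, 8) = (1, 8, -4), and w × v = (-8, 22, 42).
Distance = |w × v| / |v| = √2312 / √33 ≈ 8.37.

8.37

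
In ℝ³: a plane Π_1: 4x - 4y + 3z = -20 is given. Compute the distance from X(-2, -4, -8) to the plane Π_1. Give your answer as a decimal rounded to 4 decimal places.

n·X − d = (4)·(-2) + (-4)·(-4) + (3)·(-8) − (-20) = 4; |n| = √41.
Distance = |4| / √41 = 4/√41 ≈ 0.6247.

0.6247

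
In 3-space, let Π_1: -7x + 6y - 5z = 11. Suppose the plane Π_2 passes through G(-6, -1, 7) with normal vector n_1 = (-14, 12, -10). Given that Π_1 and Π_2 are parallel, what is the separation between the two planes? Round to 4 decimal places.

0.9535

Π_2: n_1·r = n_1·G gives -14x + 12y - 10z = 2.
Rescale Π_2 by 1/2: -7x + 6y - 5z = 1. Then distance = |11 − 1| / √110 ≈ 0.9535.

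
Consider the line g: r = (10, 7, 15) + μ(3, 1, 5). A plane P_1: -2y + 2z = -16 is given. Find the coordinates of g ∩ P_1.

(-2, 3, -5)

Substitute r = (10, 7, 15) + t(3, 1, 5) into the plane: 16 + 8t = -16, so t = -4.
Intersection: (10, 7, 15) + (-4)·(3, 1, 5) = (-2, 3, -5).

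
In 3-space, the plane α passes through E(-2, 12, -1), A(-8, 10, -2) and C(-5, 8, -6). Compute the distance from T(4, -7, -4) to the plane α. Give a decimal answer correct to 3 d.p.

15.000

EA = (-6, -2, -1), EC = (-3, -4, -5); a normal to α is EA × EC = (6, -27, 18).
Using E: α has equation 6x - 27y + 18z = -354.
n·T − d = (6)·(4) + (-27)·(-7) + (18)·(-4) − (-354) = 495; |n| = √1089.
Distance = |495| / √1089 = 495/√1089 ≈ 15.000.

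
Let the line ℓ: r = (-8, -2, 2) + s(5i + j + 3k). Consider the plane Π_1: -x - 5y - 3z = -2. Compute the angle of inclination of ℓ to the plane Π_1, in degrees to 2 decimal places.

32.88

sin θ = |n·v| / (|n||v|) = |-19| / (√35 · √35) = 0.54286.
θ ≈ 32.88°.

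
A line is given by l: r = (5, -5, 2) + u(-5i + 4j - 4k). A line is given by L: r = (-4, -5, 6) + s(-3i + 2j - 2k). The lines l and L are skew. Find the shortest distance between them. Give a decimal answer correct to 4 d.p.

Common perpendicular direction n = (-5, 4, -4) × (-3, 2, -2) = (0, 2, 2).
With w = (-4, -5, 6) − (5, -5, 2) = (-9, 0, 4), w · n = 8.
Distance = |w · n| / |n| = |8| / √8 ≈ 2.8284.

2.8284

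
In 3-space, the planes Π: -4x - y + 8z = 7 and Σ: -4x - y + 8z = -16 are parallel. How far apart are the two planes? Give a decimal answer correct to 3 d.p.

2.556

Same normal n = (-4, -1, 8) with |n| = √81; distance = |7 − (-16)| / |n| = 23/√81 ≈ 2.556.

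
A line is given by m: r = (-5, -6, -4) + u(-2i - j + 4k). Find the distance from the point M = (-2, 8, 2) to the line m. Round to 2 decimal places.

Taking (-5, -6, -4) on m with direction v = (-2, -1, 4): w = M − (-5, -6, -4) = (3, 14, 6), and w × v = (62, -24, 25).
Distance = |w × v| / |v| = √5045 / √21 ≈ 15.50.

15.50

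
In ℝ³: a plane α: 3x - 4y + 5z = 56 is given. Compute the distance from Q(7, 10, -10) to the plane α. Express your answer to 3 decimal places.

n·Q − d = (3)·(7) + (-4)·(10) + (5)·(-10) − 56 = -125; |n| = √50.
Distance = |-125| / √50 = 125/√50 ≈ 17.678.

17.678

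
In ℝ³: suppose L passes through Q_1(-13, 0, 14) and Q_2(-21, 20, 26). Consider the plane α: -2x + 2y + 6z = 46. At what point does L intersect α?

A direction vector for L is Q_2 − Q_1 = (-8, 20, 12).
Substitute r = (-13, 0, 14) + t(-8, 20, 12) into the plane: 110 + 128t = 46, so t = -1/2.
Intersection: (-13, 0, 14) + (-1/2)·(-8, 20, 12) = (-9, -10, 8).

(-9, -10, 8)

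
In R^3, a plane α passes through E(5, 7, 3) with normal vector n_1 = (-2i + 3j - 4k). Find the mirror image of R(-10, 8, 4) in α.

(-6, 2, 12)

α: n_1·r = n_1·E gives -2x + 3y - 4z = -1.
λ = (n·R − d)/|n|² = (28 − (-1))/29 = 1.
Reflection = R − 2λn = (-10, 8, 4) − 2·(-2, 3, -4) = (-6, 2, 12).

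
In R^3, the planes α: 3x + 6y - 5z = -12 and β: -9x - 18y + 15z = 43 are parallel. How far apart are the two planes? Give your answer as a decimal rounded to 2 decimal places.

Rescale β by 1/(-3): 3x + 6y - 5z = -43/3. Then distance = |-12 − (-43/3)| / √70 ≈ 0.28.

0.28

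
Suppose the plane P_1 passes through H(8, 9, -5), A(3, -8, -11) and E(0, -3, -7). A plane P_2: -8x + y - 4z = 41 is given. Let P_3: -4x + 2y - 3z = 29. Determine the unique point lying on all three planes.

HA = (-5, -17, -6), HE = (-8, -12, -2); a normal to P_1 is HA × HE = (-38, 38, -76).
Using H: P_1 has equation -38x + 38y - 76z = 418.
Solving the 3×3 linear system -38x + 38y - 76z = 418, -8x + y - 4z = 41, -4x + 2y - 3z = 29 (e.g. by elimination or Cramer's rule, determinant = 418) gives (-4, 5, -1).

(-4, 5, -1)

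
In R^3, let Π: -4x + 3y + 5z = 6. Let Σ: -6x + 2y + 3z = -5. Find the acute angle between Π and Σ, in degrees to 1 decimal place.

24.6

cos θ = |n₁·n₂| / (|n₁||n₂|) = |45| / (√50 · √49).
θ = arccos(0.90914) ≈ 24.6°.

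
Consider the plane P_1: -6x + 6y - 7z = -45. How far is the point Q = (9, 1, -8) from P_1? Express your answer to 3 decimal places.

n·Q − d = (-6)·(9) + (6)·(1) + (-7)·(-8) − (-45) = 53; |n| = √121.
Distance = |53| / √121 = 53/√121 ≈ 4.818.

4.818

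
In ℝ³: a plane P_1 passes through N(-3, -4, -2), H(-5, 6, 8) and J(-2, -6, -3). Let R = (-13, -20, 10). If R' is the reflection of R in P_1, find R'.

NH = (-2, 10, 10), NJ = (1, -2, -1); a normal to P_1 is NH × NJ = (10, 8, -6).
Using N: P_1 has equation 10x + 8y - 6z = -50.
λ = (n·R − d)/|n|² = (-350 − (-50))/200 = -3/2.
Reflection = R − 2λn = (-13, -20, 10) − (-3)·(10, 8, -6) = (17, 4, -8).

(17, 4, -8)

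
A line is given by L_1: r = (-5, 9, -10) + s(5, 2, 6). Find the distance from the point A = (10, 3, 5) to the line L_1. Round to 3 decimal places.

Taking (-5, 9, -10) on L_1 with direction v = (5, 2, 6): w = A − (-5, 9, -10) = (15, -6, 15), and w × v = (-66, -15, 60).
Distance = |w × v| / |v| = √8181 / √65 ≈ 11.219.

11.219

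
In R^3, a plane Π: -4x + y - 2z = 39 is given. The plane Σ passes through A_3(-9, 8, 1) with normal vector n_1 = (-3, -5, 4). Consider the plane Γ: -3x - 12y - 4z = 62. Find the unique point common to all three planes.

Σ: n_1·r = n_1·A_3 gives -3x - 5y + 4z = -9.
Solving the 3×3 linear system -4x + y - 2z = 39, -3x - 5y + 4z = -9, -3x - 12y - 4z = 62 (e.g. by elimination or Cramer's rule, determinant = -338) gives (-6, -1, -8).

(-6, -1, -8)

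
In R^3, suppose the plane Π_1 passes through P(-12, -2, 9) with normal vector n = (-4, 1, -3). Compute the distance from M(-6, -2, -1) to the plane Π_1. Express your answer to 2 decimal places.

1.18

Π_1: n·r = n·P gives -4x + y - 3z = 19.
n·M − d = (-4)·(-6) + (1)·(-2) + (-3)·(-1) − 19 = 6; |n| = √26.
Distance = |6| / √26 = 6/√26 ≈ 1.18.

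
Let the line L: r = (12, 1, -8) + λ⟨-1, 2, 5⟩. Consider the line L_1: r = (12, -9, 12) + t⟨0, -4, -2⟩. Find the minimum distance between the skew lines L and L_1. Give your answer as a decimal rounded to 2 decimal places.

Common perpendicular direction n = (-1, 2, 5) × (0, -4, -2) = (16, -2, 4).
With w = (12, -9, 12) − (12, 1, -8) = (0, -10, 20), w · n = 100.
Distance = |w · n| / |n| = |100| / √276 ≈ 6.02.

6.02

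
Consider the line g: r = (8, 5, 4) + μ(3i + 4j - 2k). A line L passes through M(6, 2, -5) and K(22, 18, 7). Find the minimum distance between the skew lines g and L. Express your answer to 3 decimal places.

A direction vector for L is K − M = (16, 16, 12).
Common perpendicular direction n = (3, 4, -2) × (16, 16, 12) = (80, -68, -16).
With w = (6, 2, -5) − (8, 5, 4) = (-2, -3, -9), w · n = 188.
Distance = |w · n| / |n| = |188| / √11280 ≈ 1.770.

1.770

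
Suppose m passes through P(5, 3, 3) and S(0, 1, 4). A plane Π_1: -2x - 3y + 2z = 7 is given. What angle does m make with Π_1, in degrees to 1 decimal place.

A direction vector for m is S − P = (-5, -2, 1).
sin θ = |n·v| / (|n||v|) = |18| / (√17 · √30) = 0.79705.
θ ≈ 52.8°.

52.8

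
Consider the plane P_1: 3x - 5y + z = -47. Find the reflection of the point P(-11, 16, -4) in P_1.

λ = (n·P − d)/|n|² = (-117 − (-47))/35 = -2.
Reflection = P − 2λn = (-11, 16, -4) − (-4)·(3, -5, 1) = (1, -4, 0).

(1, -4, 0)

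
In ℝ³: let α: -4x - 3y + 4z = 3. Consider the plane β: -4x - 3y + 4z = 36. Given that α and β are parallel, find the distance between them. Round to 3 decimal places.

Same normal n = (-4, -3, 4) with |n| = √41; distance = |3 − 36| / |n| = 33/√41 ≈ 5.154.

5.154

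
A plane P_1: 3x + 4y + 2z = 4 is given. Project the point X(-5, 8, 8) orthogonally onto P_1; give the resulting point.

(-8, 4, 6)

Foot = X − λn with λ = (n·X − d)/|n|² = (33 − 4)/29 = 1.
Foot = (-5, 8, 8) − 1·(3, 4, 2) = (-8, 4, 6).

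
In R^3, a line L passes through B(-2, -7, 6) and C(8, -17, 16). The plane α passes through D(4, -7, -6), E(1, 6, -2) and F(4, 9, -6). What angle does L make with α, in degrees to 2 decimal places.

A direction vector for L is C − B = (10, -10, 10).
DE = (-3, 13, 4), DF = (0, 16, 0); a normal to α is DE × DF = (-64, 0, -48).
Using D: α has equation -64x - 48z = 32.
sin θ = |n·v| / (|n||v|) = |-1120| / (√6400 · √300) = 0.80829.
θ ≈ 53.93°.

53.93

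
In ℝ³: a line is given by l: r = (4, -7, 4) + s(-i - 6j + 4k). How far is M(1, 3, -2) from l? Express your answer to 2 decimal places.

4.61

Taking (4, -7, 4) on l with direction v = (-1, -6, 4): w = M − (4, -7, 4) = (-3, 10, -6), and w × v = (4, 18, 28).
Distance = |w × v| / |v| = √1124 / √53 ≈ 4.61.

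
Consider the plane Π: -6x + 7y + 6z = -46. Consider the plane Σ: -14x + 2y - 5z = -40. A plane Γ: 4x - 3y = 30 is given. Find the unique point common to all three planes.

(0, -10, 4)

Solving the 3×3 linear system -6x + 7y + 6z = -46, -14x + 2y - 5z = -40, 4x - 3y = 30 (e.g. by elimination or Cramer's rule, determinant = 154) gives (0, -10, 4).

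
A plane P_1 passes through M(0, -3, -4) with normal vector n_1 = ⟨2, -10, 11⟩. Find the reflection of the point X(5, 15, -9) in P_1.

(9, -5, 13)

P_1: n_1·r = n_1·M gives 2x - 10y + 11z = -14.
λ = (n·X − d)/|n|² = (-239 − (-14))/225 = -1.
Reflection = X − 2λn = (5, 15, -9) − (-2)·(2, -10, 11) = (9, -5, 13).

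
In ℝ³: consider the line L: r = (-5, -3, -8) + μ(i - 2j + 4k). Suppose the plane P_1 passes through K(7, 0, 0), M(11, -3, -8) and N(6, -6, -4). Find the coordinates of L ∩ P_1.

(-2, -9, 4)

KM = (4, -3, -8), KN = (-1, -6, -4); a normal to P_1 is KM × KN = (-36, 24, -27).
Using K: P_1 has equation -36x + 24y - 27z = -252.
Substitute r = (-5, -3, -8) + t(1, -2, 4) into the plane: 324 + (-192)t = -252, so t = 3.
Intersection: (-5, -3, -8) + 3·(1, -2, 4) = (-2, -9, 4).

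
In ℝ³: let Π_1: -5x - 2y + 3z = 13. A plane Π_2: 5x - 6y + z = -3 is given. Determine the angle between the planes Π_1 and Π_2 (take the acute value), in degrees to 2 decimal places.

78.11

cos θ = |n₁·n₂| / (|n₁||n₂|) = |-10| / (√38 · √62).
θ = arccos(0.20602) ≈ 78.11°.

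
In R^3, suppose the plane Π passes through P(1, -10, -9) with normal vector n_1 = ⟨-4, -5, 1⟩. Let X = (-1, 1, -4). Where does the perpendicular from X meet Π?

(-5, -4, -3)

Π: n_1·r = n_1·P gives -4x - 5y + z = 37.
Foot = X − λn with λ = (n·X − d)/|n|² = (-5 − 37)/42 = -1.
Foot = (-1, 1, -4) − (-1)·(-4, -5, 1) = (-5, -4, -3).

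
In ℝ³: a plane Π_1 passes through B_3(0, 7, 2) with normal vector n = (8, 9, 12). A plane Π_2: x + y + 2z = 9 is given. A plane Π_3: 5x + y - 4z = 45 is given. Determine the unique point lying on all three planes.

(6, 7, -2)

Π_1: n·r = n·B_3 gives 8x + 9y + 12z = 87.
Solving the 3×3 linear system 8x + 9y + 12z = 87, x + y + 2z = 9, 5x + y - 4z = 45 (e.g. by elimination or Cramer's rule, determinant = 30) gives (6, 7, -2).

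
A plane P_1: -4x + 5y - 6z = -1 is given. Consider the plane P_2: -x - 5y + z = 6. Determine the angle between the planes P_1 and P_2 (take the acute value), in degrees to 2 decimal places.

cos θ = |n₁·n₂| / (|n₁||n₂|) = |-27| / (√77 · √27).
θ = arccos(0.59216) ≈ 53.69°.

53.69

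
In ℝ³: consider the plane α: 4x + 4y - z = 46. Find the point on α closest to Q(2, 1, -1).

Foot = Q − λn with λ = (n·Q − d)/|n|² = (13 − 46)/33 = -1.
Foot = (2, 1, -1) − (-1)·(4, 4, -1) = (6, 5, -2).

(6, 5, -2)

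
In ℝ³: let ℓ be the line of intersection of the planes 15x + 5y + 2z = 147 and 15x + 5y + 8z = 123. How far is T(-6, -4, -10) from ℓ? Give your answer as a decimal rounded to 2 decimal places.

17.80

Direction of ℓ: (15, 5, 2) × (15, 5, 8) = (30, -90, 0).
A point on ℓ: solving the two plane equations with x = 8 gives (8, 7, -4).
Taking (8, 7, -4) on ℓ with direction v = (30, -90, 0): w = T − (8, 7, -4) = (-14, -11, -6), and w × v = (-540, -180, 1590).
Distance = |w × v| / |v| = √2852100 / √9000 ≈ 17.80.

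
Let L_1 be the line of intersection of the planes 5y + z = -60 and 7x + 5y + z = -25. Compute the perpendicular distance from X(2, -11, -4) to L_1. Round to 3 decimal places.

3.006

Direction of L_1: (0, 5, 1) × (7, 5, 1) = (0, 7, -35).
A point on L_1: solving the two plane equations with y = -11 gives (5, -11, -5).
Taking (5, -11, -5) on L_1 with direction v = (0, 7, -35): w = X − (5, -11, -5) = (-3, 0, 1), and w × v = (-7, -105, -21).
Distance = |w × v| / |v| = √11515 / √1274 ≈ 3.006.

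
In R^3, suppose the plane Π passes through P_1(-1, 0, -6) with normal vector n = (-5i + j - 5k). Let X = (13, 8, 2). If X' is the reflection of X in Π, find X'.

(-7, 12, -18)

Π: n·r = n·P_1 gives -5x + y - 5z = 35.
λ = (n·X − d)/|n|² = (-67 − 35)/51 = -2.
Reflection = X − 2λn = (13, 8, 2) − (-4)·(-5, 1, -5) = (-7, 12, -18).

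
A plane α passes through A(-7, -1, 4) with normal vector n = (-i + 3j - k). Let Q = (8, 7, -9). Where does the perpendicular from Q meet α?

(10, 1, -7)

α: n·r = n·A gives -x + 3y - z = 0.
Foot = Q − λn with λ = (n·Q − d)/|n|² = (22 − 0)/11 = 2.
Foot = (8, 7, -9) − 2·(-1, 3, -1) = (10, 1, -7).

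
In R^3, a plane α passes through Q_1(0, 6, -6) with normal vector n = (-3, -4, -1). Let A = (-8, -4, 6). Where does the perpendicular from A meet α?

(-2, 4, 8)

α: n·r = n·Q_1 gives -3x - 4y - z = -18.
Foot = A − λn with λ = (n·A − d)/|n|² = (34 − (-18))/26 = 2.
Foot = (-8, -4, 6) − 2·(-3, -4, -1) = (-2, 4, 8).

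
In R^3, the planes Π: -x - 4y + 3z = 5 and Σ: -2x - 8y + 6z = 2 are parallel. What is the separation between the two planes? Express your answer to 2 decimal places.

0.78

Rescale Σ by 1/2: -x - 4y + 3z = 1. Then distance = |5 − 1| / √26 ≈ 0.78.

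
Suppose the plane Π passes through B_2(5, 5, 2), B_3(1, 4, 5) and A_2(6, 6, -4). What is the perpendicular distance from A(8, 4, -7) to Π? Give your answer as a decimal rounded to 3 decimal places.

B_2B_3 = (-4, -1, 3), B_2A_2 = (1, 1, -6); a normal to Π is B_2B_3 × B_2A_2 = (3, -21, -3).
Using B_2: Π has equation 3x - 21y - 3z = -96.
n·A − d = (3)·(8) + (-21)·(4) + (-3)·(-7) − (-96) = 57; |n| = √459.
Distance = |57| / √459 = 57/√459 ≈ 2.661.

2.661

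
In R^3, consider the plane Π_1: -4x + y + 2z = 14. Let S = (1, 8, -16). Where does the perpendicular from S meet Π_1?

Foot = S − λn with λ = (n·S − d)/|n|² = (-28 − 14)/21 = -2.
Foot = (1, 8, -16) − (-2)·(-4, 1, 2) = (-7, 10, -12).

(-7, 10, -12)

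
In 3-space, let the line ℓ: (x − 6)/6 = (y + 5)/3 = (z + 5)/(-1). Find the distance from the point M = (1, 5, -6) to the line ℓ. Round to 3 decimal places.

ℓ has direction (6, 3, -1) through (6, -5, -5).
Taking (6, -5, -5) on ℓ with direction v = (6, 3, -1): w = M − (6, -5, -5) = (-5, 10, -1), and w × v = (-7, -11, -75).
Distance = |w × v| / |v| = √5795 / √46 ≈ 11.224.

11.224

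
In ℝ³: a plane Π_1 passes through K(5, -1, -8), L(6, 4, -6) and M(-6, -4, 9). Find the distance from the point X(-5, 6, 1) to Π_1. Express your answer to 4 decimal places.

6.3936

KL = (1, 5, 2), KM = (-11, -3, 17); a normal to Π_1 is KL × KM = (91, -39, 52).
Using K: Π_1 has equation 91x - 39y + 52z = 78.
n·X − d = (91)·(-5) + (-39)·(6) + (52)·(1) − 78 = -715; |n| = √12506.
Distance = |-715| / √12506 = 715/√12506 ≈ 6.3936.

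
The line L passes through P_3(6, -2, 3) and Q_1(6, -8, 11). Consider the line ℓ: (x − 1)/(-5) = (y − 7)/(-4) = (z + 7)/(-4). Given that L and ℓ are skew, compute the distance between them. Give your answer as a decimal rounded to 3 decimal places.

A direction vector for L is Q_1 − P_3 = (0, -6, 8).
ℓ has direction (-5, -4, -4) through (1, 7, -7).
Common perpendicular direction n = (0, -6, 8) × (-5, -4, -4) = (56, -40, -30).
With w = (1, 7, -7) − (6, -2, 3) = (-5, 9, -10), w · n = -340.
Distance = |w · n| / |n| = |-340| / √5636 ≈ 4.529.

4.529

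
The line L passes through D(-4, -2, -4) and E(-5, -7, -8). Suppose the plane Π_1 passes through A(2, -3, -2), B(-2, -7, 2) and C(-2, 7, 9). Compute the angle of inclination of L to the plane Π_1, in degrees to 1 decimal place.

14.3

A direction vector for L is E − D = (-1, -5, -4).
AB = (-4, -4, 4), AC = (-4, 10, 11); a normal to Π_1 is AB × AC = (-84, 28, -56).
Using A: Π_1 has equation -84x + 28y - 56z = -140.
sin θ = |n·v| / (|n||v|) = |168| / (√10976 · √42) = 0.24744.
θ ≈ 14.3°.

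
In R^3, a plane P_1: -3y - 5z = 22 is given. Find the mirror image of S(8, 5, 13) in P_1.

λ = (n·S − d)/|n|² = (-80 − 22)/34 = -3.
Reflection = S − 2λn = (8, 5, 13) − (-6)·(0, -3, -5) = (8, -13, -17).

(8, -13, -17)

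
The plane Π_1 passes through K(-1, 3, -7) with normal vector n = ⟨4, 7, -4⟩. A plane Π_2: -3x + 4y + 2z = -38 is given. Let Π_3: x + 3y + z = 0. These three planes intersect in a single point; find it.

Π_1: n·r = n·K gives 4x + 7y - 4z = 45.
Solving the 3×3 linear system 4x + 7y - 4z = 45, -3x + 4y + 2z = -38, x + 3y + z = 0 (e.g. by elimination or Cramer's rule, determinant = 79) gives (8, -1, -5).

(8, -1, -5)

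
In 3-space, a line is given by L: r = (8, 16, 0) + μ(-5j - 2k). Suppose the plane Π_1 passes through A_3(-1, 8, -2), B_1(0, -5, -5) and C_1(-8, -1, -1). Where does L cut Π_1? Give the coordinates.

(8, -4, -8)

A_3B_1 = (1, -13, -3), A_3C_1 = (-7, -9, 1); a normal to Π_1 is A_3B_1 × A_3C_1 = (-40, 20, -100).
Using A_3: Π_1 has equation -40x + 20y - 100z = 400.
Substitute r = (8, 16, 0) + t(0, -5, -2) into the plane: 0 + 100t = 400, so t = 4.
Intersection: (8, 16, 0) + 4·(0, -5, -2) = (8, -4, -8).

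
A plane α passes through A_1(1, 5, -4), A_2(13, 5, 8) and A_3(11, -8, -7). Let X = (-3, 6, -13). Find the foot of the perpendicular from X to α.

(-5, 4, -11)

A_1A_2 = (12, 0, 12), A_1A_3 = (10, -13, -3); a normal to α is A_1A_2 × A_1A_3 = (156, 156, -156).
Using A_1: α has equation 156x + 156y - 156z = 1560.
Foot = X − λn with λ = (n·X − d)/|n|² = (2496 − 1560)/73008 = 1/78.
Foot = (-3, 6, -13) − (1/78)·(156, 156, -156) = (-5, 4, -11).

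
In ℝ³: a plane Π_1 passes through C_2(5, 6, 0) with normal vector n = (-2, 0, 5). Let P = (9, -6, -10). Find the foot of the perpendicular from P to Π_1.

(5, -6, 0)

Π_1: n·r = n·C_2 gives -2x + 5z = -10.
Foot = P − λn with λ = (n·P − d)/|n|² = (-68 − (-10))/29 = -2.
Foot = (9, -6, -10) − (-2)·(-2, 0, 5) = (5, -6, 0).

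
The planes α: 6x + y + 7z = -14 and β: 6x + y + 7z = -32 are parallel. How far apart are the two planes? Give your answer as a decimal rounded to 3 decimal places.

Same normal n = (6, 1, 7) with |n| = √86; distance = |-14 − (-32)| / |n| = 18/√86 ≈ 1.941.

1.941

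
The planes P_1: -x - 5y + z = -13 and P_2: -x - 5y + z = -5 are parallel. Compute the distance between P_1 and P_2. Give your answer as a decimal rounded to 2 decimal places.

Same normal n = (-1, -5, 1) with |n| = √27; distance = |-13 − (-5)| / |n| = 8/√27 ≈ 1.54.

1.54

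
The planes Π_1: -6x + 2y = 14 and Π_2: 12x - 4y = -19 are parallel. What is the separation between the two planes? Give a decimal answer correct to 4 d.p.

0.7115

Rescale Π_2 by 1/(-2): -6x + 2y = 19/2. Then distance = |14 − (19/2)| / √40 ≈ 0.7115.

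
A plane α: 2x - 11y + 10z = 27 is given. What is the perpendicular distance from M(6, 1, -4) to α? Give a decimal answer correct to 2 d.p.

n·M − d = (2)·(6) + (-11)·(1) + (10)·(-4) − 27 = -66; |n| = √225.
Distance = |-66| / √225 = 66/√225 ≈ 4.40.

4.40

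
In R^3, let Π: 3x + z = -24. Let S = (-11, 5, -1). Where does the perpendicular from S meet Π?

Foot = S − λn with λ = (n·S − d)/|n|² = (-34 − (-24))/10 = -1.
Foot = (-11, 5, -1) − (-1)·(3, 0, 1) = (-8, 5, 0).

(-8, 5, 0)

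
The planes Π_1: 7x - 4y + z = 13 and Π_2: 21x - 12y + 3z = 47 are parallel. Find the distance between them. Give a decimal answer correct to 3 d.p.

0.328

Rescale Π_2 by 1/3: 7x - 4y + z = 47/3. Then distance = |13 − (47/3)| / √66 ≈ 0.328.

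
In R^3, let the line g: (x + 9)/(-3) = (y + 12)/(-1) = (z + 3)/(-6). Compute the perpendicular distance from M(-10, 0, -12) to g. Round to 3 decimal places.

13.490

g has direction (-3, -1, -6) through (-9, -12, -3).
Taking (-9, -12, -3) on g with direction v = (-3, -1, -6): w = M − (-9, -12, -3) = (-1, 12, -9), and w × v = (-81, 21, 37).
Distance = |w × v| / |v| = √8371 / √46 ≈ 13.490.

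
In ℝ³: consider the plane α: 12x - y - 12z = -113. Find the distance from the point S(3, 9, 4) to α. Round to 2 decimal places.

5.41

n·S − d = (12)·(3) + (-1)·(9) + (-12)·(4) − (-113) = 92; |n| = √289.
Distance = |92| / √289 = 92/√289 ≈ 5.41.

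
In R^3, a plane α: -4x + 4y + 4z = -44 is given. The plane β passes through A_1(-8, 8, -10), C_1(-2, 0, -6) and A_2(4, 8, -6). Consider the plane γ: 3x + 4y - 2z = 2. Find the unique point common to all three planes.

A_1C_1 = (6, -8, 4), A_1A_2 = (12, 0, 4); a normal to β is A_1C_1 × A_1A_2 = (-32, 24, 96).
Using A_1: β has equation -32x + 24y + 96z = -512.
Solving the 3×3 linear system -4x + 4y + 4z = -44, -32x + 24y + 96z = -512, 3x + 4y - 2z = 2 (e.g. by elimination or Cramer's rule, determinant = 1824) gives (4, -4, -3).

(4, -4, -3)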